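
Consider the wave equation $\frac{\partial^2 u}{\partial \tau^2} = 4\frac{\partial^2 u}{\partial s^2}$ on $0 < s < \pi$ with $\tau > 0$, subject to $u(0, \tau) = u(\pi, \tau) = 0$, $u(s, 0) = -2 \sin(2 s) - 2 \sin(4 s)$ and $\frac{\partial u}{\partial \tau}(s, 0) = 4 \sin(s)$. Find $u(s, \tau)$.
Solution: Using separation of variables $u = X(s)T(\tau)$:
Eigenfunctions: $\sin(ns)$, $n = 1, 2, 3, \ldots$
General solution: $u(s, \tau) = \sum [A_n \cos(2n \tau) + B_n \sin(2n \tau)] \sin(ns)$
From $u(s,0) = -2 \sin(2 s) - 2 \sin(4 s)$: $A_2=-2, A_4=-2$. From $u_{\tau}(s,0) = 4 \sin(s)$, using $u_{\tau}(s,0) = \sum \omega_n B_n \sin(ns)$ with $\omega_n = 2n$: $B_1 = 4/2 = 2$.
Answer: $u(s, \tau) = 2 \sin(2 \tau) \sin(s) - 2 \sin(2 s) \cos(4 \tau) - 2 \sin(4 s) \cos(8 \tau)$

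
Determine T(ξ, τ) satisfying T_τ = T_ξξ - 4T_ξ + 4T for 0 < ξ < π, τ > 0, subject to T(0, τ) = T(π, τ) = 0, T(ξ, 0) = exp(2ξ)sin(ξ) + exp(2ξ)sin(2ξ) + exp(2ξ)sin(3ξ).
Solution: Substitute T = exp(2ξ)u, i.e. u = exp(-2ξ)T.
By the product rule, T_ξ = exp(2ξ)(u_ξ + 2u), T_ξξ = exp(2ξ)(u_ξξ + 4u_ξ + 4u), T_τ = exp(2ξ)u_τ.
Substituting into the PDE and dividing by exp(2ξ): u_τ = (u_ξξ + 4u_ξ + 4u) - 4(u_ξ + 2u) + 4u.
The lower-order terms cancel, leaving the standard heat equation u_τ = u_ξξ.
Initial data for u: u(ξ,0) = exp(-2ξ)T(ξ,0) = sin(ξ) + sin(2ξ) + sin(3ξ). The boundary conditions carry over: u(0,τ) = u(π,τ) = 0.
Solve for u:
  Using separation of variables u = X(ξ)G(τ):
  Eigenfunctions: sin(nξ), n = 1, 2, 3, ...
  General solution: u(ξ, τ) = Σ c_n sin(nξ) exp(-n² τ)
  Matching u(ξ,0) = sin(ξ) + sin(2ξ) + sin(3ξ) term by term: c_1=1, c_2=1, c_3=1.
Hence u(ξ,τ) = exp(-τ)sin(ξ) + exp(-4τ)sin(2ξ) + exp(-9τ)sin(3ξ).
Transform back: T(ξ,τ) = exp(2ξ)u(ξ,τ).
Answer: T(ξ, τ) = exp(2ξ)exp(-τ)sin(ξ) + exp(2ξ)exp(-4τ)sin(2ξ) + exp(2ξ)exp(-9τ)sin(3ξ)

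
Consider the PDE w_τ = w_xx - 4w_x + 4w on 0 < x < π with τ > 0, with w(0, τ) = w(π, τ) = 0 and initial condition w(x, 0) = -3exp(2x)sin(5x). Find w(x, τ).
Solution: Substitute w = exp(2x)u.
Then w_x = exp(2x)(u_x + 2u), w_xx = exp(2x)(u_xx + 4u_x + 4u), w_τ = exp(2x)u_τ; substituting and dividing by exp(2x), the lower-order terms cancel: u_τ = u_xx (standard heat equation).
Data for u: u(x,0) = exp(-2x)w(x,0) = -3sin(5x). The boundary conditions carry over: u(0,τ) = u(π,τ) = 0.
Separating variables: u = Σ c_n exp(-n²τ) sin(nx). From u(x,0) = -3sin(5x): c_5=-3.
So u(x,τ) = -3exp(-25τ)sin(5x), and w(x,τ) = exp(2x)u(x,τ).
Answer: w(x, τ) = -3exp(2x)exp(-25τ)sin(5x)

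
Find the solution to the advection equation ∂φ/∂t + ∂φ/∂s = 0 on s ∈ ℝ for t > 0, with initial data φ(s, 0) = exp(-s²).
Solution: By method of characteristics (waves move right with speed 1):
Along characteristics s - t = const, φ is constant, so φ(s,t) = f(s - t) with f = φ(·, 0).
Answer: φ(s, t) = exp(-(s - t)²)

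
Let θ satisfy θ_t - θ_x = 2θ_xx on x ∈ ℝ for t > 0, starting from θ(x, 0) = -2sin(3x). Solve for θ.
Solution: Moving frame: η = x + t, σ = t, θ = u(η,σ), so θ_t = u_σ + u_η and θ_xx = u_ηη.
Hence θ_t - θ_x = u_σ and the PDE becomes the heat equation u_σ = 2u_ηη on η ∈ ℝ.
Initial data: u(η,0) = θ(η,0) = -2sin(3η). Each mode sin(nη) decays as exp(-2n²σ) on ℝ, so u(η,σ) = Σ c_n exp(-2n²σ) sin(nη) with c_3=-2: u(η,σ) = -2exp(-18σ)sin(3η).
Substituting back: θ(x,t) = u(x + t, t).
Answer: θ(x, t) = -2exp(-18t)sin(3t + 3x)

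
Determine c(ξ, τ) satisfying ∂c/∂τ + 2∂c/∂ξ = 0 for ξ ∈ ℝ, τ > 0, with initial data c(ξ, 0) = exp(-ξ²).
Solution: By method of characteristics (waves move right with speed 2):
Along characteristics ξ - 2τ = const, c is constant, so c(ξ,τ) = f(ξ - 2τ) with f = c(·, 0).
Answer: c(ξ, τ) = exp(-(ξ - 2τ)²)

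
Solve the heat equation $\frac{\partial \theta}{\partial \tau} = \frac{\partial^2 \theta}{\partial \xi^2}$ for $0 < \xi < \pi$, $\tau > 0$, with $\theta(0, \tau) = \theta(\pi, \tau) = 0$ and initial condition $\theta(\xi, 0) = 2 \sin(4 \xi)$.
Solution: Using separation of variables $\theta = X(\xi)G(\tau)$:
Eigenfunctions: $\sin(n\xi)$, $n = 1, 2, 3, \ldots$
General solution: $\theta(\xi, \tau) = \sum c_n \sin(n\xi) e^{-n^2 \tau}$
Matching $\theta(\xi,0) = 2 \sin(4 \xi)$ term by term: $c_4=2$.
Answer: $\theta(\xi, \tau) = 2 e^{-16 \tau} \sin(4 \xi)$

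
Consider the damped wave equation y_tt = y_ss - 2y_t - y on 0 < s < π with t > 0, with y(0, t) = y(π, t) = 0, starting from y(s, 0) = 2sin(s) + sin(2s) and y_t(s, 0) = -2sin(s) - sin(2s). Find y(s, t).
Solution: Substitute y = exp(-t)u, i.e. u = exp(t)y.
By the product rule, y_t = exp(-t)(u_t - u), y_tt = exp(-t)(u_tt - 2u_t + u), y_ss = exp(-t)u_ss.
Substituting into the PDE and dividing by exp(-t): u_tt - 2u_t + u = u_ss - 2(u_t - u) - u.
The lower-order terms cancel, leaving the standard wave equation u_tt = u_ss.
Initial data for u: u(s,0) = y(s,0) = 2sin(s) + sin(2s); u_t(s,0) = y_t(s,0) + y(s,0) = 0. The boundary conditions carry over: u(0,t) = u(π,t) = 0.
Solve for u:
  Using separation of variables u = X(s)T(t):
  Eigenfunctions: sin(ns), n = 1, 2, 3, ...
  General solution: u(s, t) = Σ [A_n cos(n t) + B_n sin(n t)] sin(ns)
  From u(s,0) = 2sin(s) + sin(2s): A_1=2, A_2=1. From u_t(s,0) = 0: all B_n = 0.
Hence u(s,t) = 2sin(s)cos(t) + sin(2s)cos(2t).
Transform back: y(s,t) = exp(-t)u(s,t).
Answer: y(s, t) = 2exp(-t)sin(s)cos(t) + exp(-t)sin(2s)cos(2t)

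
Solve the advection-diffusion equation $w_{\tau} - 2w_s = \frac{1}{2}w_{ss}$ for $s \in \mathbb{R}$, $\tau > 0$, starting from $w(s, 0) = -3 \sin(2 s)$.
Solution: Moving frame: $\eta = s + 2\tau$, $\sigma = \tau$, $w = u(\eta,\sigma)$, so $w_{\tau} = u_{\sigma} + 2u_{\eta}$ and $w_{ss} = u_{\eta\eta}$.
Hence $w_{\tau} - 2w_s = u_{\sigma}$ and the PDE becomes the heat equation $u_{\sigma} = \frac{1}{2}u_{\eta\eta}$ on $\eta \in \mathbb{R}$.
Initial data: $u(\eta,0) = w(\eta,0) = -3 \sin(2 \eta)$. Each mode $\sin(n\eta)$ decays as $e^{-n^2\sigma/2}$ on $\mathbb{R}$, so $u(\eta,\sigma) = \sum c_n e^{-n^2\sigma/2} \sin(n\eta)$ with $c_2=-3$: $u(\eta,\sigma) = -3 e^{-2 \sigma} \sin(2 \eta)$.
Substituting back: $w(s,\tau) = u(s + 2\tau, \tau)$.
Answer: $w(s, \tau) = -3 e^{-2 \tau} \sin(4 \tau + 2 s)$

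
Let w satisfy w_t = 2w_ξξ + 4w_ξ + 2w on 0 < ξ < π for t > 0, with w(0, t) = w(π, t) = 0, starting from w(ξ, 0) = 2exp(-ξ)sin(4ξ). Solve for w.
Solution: Substitute w = exp(-ξ)u.
Then w_ξ = exp(-ξ)(u_ξ - u), w_ξξ = exp(-ξ)(u_ξξ - 2u_ξ + u), w_t = exp(-ξ)u_t; substituting and dividing by exp(-ξ), the lower-order terms cancel: u_t = 2u_ξξ (standard heat equation).
Data for u: u(ξ,0) = exp(ξ)w(ξ,0) = 2sin(4ξ). The boundary conditions carry over: u(0,t) = u(π,t) = 0.
Separating variables: u = Σ c_n exp(-2n²t) sin(nξ). From u(ξ,0) = 2sin(4ξ): c_4=2.
So u(ξ,t) = 2exp(-32t)sin(4ξ), and w(ξ,t) = exp(-ξ)u(ξ,t).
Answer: w(ξ, t) = 2exp(-32t)exp(-ξ)sin(4ξ)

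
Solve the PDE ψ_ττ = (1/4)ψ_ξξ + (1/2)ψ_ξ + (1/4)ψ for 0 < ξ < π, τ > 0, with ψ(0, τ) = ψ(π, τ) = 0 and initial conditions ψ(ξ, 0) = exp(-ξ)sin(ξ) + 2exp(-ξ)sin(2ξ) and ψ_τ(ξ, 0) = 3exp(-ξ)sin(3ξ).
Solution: Substitute ψ = exp(-ξ)u, i.e. u = exp(ξ)ψ.
By the product rule, ψ_ξ = exp(-ξ)(u_ξ - u), ψ_ξξ = exp(-ξ)(u_ξξ - 2u_ξ + u), ψ_ττ = exp(-ξ)u_ττ.
Substituting into the PDE and dividing by exp(-ξ): u_ττ = (1/4)(u_ξξ - 2u_ξ + u) + (1/2)(u_ξ - u) + (1/4)u.
The lower-order terms cancel, leaving the standard wave equation u_ττ = (1/4)u_ξξ.
Initial data for u: u(ξ,0) = exp(ξ)ψ(ξ,0) = sin(ξ) + 2sin(2ξ); u_τ(ξ,0) = exp(ξ)ψ_τ(ξ,0) = 3sin(3ξ). The boundary conditions carry over: u(0,τ) = u(π,τ) = 0.
Solve for u:
  Using separation of variables u = X(ξ)T(τ):
  Eigenfunctions: sin(nξ), n = 1, 2, 3, ...
  General solution: u(ξ, τ) = Σ [A_n cos(n τ/2) + B_n sin(n τ/2)] sin(nξ)
  From u(ξ,0) = sin(ξ) + 2sin(2ξ): A_1=1, A_2=2. From u_τ(ξ,0) = 3sin(3ξ), using u_τ(ξ,0) = Σ ω_n B_n sin(nξ) with ω_n = n/2: B_3 = 3/(3/2) = 2.
Hence u(ξ,τ) = sin(ξ)cos(τ/2) + 2sin(2ξ)cos(τ) + 2sin(3ξ)sin(3τ/2).
Transform back: ψ(ξ,τ) = exp(-ξ)u(ξ,τ).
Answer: ψ(ξ, τ) = exp(-ξ)sin(ξ)cos(τ/2) + 2exp(-ξ)sin(2ξ)cos(τ) + 2exp(-ξ)sin(3ξ)sin(3τ/2)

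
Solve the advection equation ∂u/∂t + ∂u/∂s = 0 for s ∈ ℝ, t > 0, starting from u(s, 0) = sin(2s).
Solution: By characteristics (ds/dt = 1), u(s,t) = f(s - t) with f = u(·, 0).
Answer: u(s, t) = sin(2s - 2t)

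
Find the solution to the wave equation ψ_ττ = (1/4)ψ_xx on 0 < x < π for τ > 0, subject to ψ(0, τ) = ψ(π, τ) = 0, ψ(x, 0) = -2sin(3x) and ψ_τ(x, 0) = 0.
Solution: Separating variables: ψ = Σ [A_n cos(ω_n τ) + B_n sin(ω_n τ)] sin(nx), ω_n = n/2. From ICs: A_3=-2.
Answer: ψ(x, τ) = -2sin(3x)cos(3τ/2)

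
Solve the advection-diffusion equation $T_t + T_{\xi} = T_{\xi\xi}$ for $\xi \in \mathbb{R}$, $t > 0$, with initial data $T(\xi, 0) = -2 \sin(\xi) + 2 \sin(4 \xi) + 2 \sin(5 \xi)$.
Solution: Change to a moving frame: let $\eta = \xi - t$, $\sigma = t$ and write $T(\xi,t) = u(\eta,\sigma)$.
By the chain rule $T_t = u_{\sigma} - u_{\eta}$, $T_{\xi} = u_{\eta}$, $T_{\xi\xi} = u_{\eta\eta}$.
Then $T_t + T_{\xi} = u_{\sigma}$: the advection term cancels and the PDE becomes the heat equation $u_{\sigma} = u_{\eta\eta}$ on $\eta \in \mathbb{R}$.
Initial data: $u(\eta,0) = T(\eta,0) = -2 \sin(\eta) + 2 \sin(4 \eta) + 2 \sin(5 \eta)$.
On $\eta \in \mathbb{R}$ each mode satisfies $(\sin(n\eta))'' = -n^2 \sin(n\eta)$, so $e^{-n^2\sigma} \sin(n\eta)$ solves the heat equation; by superposition $u(\eta,\sigma) = \sum c_n e^{-n^2\sigma} \sin(n\eta)$.
Reading off the coefficients: $c_1=-2, c_4=2, c_5=2$, so $u(\eta,\sigma) = -2 e^{-\sigma} \sin(\eta) + 2 e^{-16 \sigma} \sin(4 \eta) + 2 e^{-25 \sigma} \sin(5 \eta)$.
Substituting back $\eta = \xi - t$, $\sigma = t$: $T(\xi,t) = u(\xi - t, t)$.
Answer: $T(\xi, t) = -2 e^{-t} \sin(\xi - t) + 2 e^{-16 t} \sin(4 \xi - 4 t) + 2 e^{-25 t} \sin(5 \xi - 5 t)$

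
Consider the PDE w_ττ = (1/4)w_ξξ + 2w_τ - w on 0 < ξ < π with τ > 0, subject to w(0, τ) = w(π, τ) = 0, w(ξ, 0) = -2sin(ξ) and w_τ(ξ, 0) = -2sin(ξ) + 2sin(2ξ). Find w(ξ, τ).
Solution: Substitute w = exp(τ)u, i.e. u = exp(-τ)w.
By the product rule, w_τ = exp(τ)(u_τ + u), w_ττ = exp(τ)(u_ττ + 2u_τ + u), w_ξξ = exp(τ)u_ξξ.
Substituting into the PDE and dividing by exp(τ): u_ττ + 2u_τ + u = (1/4)u_ξξ + 2(u_τ + u) - u.
The lower-order terms cancel, leaving the standard wave equation u_ττ = (1/4)u_ξξ.
Initial data for u: u(ξ,0) = w(ξ,0) = -2sin(ξ); u_τ(ξ,0) = w_τ(ξ,0) - w(ξ,0) = 2sin(2ξ). The boundary conditions carry over: u(0,τ) = u(π,τ) = 0.
Solve for u:
  Using separation of variables u = X(ξ)T(τ):
  Eigenfunctions: sin(nξ), n = 1, 2, 3, ...
  General solution: u(ξ, τ) = Σ [A_n cos(n τ/2) + B_n sin(n τ/2)] sin(nξ)
  From u(ξ,0) = -2sin(ξ): A_1=-2. From u_τ(ξ,0) = 2sin(2ξ), using u_τ(ξ,0) = Σ ω_n B_n sin(nξ) with ω_n = n/2: B_2 = 2/1 = 2.
Hence u(ξ,τ) = -2sin(ξ)cos(τ/2) + 2sin(2ξ)sin(τ).
Transform back: w(ξ,τ) = exp(τ)u(ξ,τ).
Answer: w(ξ, τ) = -2exp(τ)sin(ξ)cos(τ/2) + 2exp(τ)sin(2ξ)sin(τ)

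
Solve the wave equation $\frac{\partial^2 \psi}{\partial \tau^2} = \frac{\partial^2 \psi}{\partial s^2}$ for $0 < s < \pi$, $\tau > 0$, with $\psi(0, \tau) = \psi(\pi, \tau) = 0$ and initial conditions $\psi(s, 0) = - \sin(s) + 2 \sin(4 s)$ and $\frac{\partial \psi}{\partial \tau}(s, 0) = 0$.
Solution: Separating variables: $\psi = \sum [A_n \cos(\omega_n \tau) + B_n \sin(\omega_n \tau)] \sin(ns)$, $\omega_n = n$. From ICs: $A_1=-1, A_4=2$.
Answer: $\psi(s, \tau) = - \sin(s) \cos(\tau) + 2 \sin(4 s) \cos(4 \tau)$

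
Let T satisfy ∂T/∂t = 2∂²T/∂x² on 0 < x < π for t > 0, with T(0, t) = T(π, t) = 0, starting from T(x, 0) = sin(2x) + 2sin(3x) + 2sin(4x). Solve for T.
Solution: Separating variables: T = Σ c_n exp(-2n²t) sin(nx). From T(x,0) = sin(2x) + 2sin(3x) + 2sin(4x): c_2=1, c_3=2, c_4=2.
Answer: T(x, t) = exp(-8t)sin(2x) + 2exp(-18t)sin(3x) + 2exp(-32t)sin(4x)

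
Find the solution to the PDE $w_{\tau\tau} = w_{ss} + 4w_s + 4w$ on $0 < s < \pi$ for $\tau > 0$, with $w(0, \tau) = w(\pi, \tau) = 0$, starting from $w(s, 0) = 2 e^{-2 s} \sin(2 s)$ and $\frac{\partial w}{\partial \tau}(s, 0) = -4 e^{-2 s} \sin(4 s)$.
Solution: Substitute $w = e^{-2s}u$, i.e. $u = e^{2s}w$.
By the product rule, $w_s = e^{-2s}(u_s - 2u)$, $w_{ss} = e^{-2s}(u_{ss} - 4u_s + 4u)$, $w_{\tau\tau} = e^{-2s}u_{\tau\tau}$.
Substituting into the PDE and dividing by $e^{-2s}$: $u_{\tau\tau} = (u_{ss} - 4u_s + 4u) + 4(u_s - 2u) + 4u$.
The lower-order terms cancel, leaving the standard wave equation $u_{\tau\tau} = u_{ss}$.
Initial data for $u$: $u(s,0) = e^{2s}w(s,0) = 2 \sin(2 s)$; $u_{\tau}(s,0) = e^{2s}w_{\tau}(s,0) = -4 \sin(4 s)$. The boundary conditions carry over: $u(0,\tau) = u(\pi,\tau) = 0$.
Solve for $u$:
  Using separation of variables $u = X(s)T(\tau)$:
  Eigenfunctions: $\sin(ns)$, $n = 1, 2, 3, \ldots$
  General solution: $u(s, \tau) = \sum [A_n \cos(n \tau) + B_n \sin(n \tau)] \sin(ns)$
  From $u(s,0) = 2 \sin(2 s)$: $A_2=2$. From $u_{\tau}(s,0) = -4 \sin(4 s)$, using $u_{\tau}(s,0) = \sum \omega_n B_n \sin(ns)$ with $\omega_n = n$: $B_4 = (-4)/4 = -1$.
Hence $u(s,\tau) = 2 \sin(2 s) \cos(2 \tau) - \sin(4 s) \sin(4 \tau)$.
Transform back: $w(s,\tau) = e^{-2s}u(s,\tau)$.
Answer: $w(s, \tau) = - e^{-2 s} \sin(4 \tau) \sin(4 s) + 2 e^{-2 s} \sin(2 s) \cos(2 \tau)$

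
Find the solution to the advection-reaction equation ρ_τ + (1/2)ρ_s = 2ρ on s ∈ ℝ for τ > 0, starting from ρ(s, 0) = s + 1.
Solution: Substitute ρ = exp(2τ)u, i.e. u = exp(-2τ)ρ.
By the product rule, ρ_τ = exp(2τ)(u_τ + 2u), ρ_s = exp(2τ)u_s.
Substituting into the PDE and dividing by exp(2τ): u_τ + 2u + (1/2)u_s = 2u.
The lower-order terms cancel, leaving the standard advection equation u_τ + (1/2)u_s = 0.
Initial data for u: u(s,0) = ρ(s,0) = s + 1.
Solve for u:
  By method of characteristics (waves move right with speed 1/2):
  Along characteristics s - (1/2)τ = const, u is constant, so u(s,τ) = f(s - (1/2)τ) with f = u(·, 0).
Hence u(s,τ) = s - (1/2)τ + 1.
Transform back: ρ(s,τ) = exp(2τ)u(s,τ).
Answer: ρ(s, τ) = sexp(2τ) - (1/2)τexp(2τ) + exp(2τ)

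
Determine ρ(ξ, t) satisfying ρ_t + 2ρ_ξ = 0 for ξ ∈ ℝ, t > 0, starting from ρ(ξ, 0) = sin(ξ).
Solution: By method of characteristics (waves move right with speed 2):
Along characteristics ξ - 2t = const, ρ is constant, so ρ(ξ,t) = f(ξ - 2t) with f = ρ(·, 0).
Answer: ρ(ξ, t) = -sin(2t - ξ)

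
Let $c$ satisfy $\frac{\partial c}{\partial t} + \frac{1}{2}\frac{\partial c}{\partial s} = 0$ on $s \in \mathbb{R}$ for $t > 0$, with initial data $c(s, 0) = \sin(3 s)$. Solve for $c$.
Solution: By characteristics ($ds/dt = 1/2$), $c(s,t) = f(s - \frac{1}{2}t)$ with $f = c( \cdot , 0)$.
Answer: $c(s, t) = \sin(3 s - 3 t/2)$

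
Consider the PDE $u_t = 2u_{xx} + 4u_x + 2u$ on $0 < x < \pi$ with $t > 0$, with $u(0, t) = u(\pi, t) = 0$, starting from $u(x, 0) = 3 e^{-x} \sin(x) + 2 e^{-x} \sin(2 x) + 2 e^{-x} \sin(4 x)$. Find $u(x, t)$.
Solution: Substitute $u = e^{-x}w$, i.e. $w = e^{x}u$.
By the product rule, $u_x = e^{-x}(w_x - w)$, $u_{xx} = e^{-x}(w_{xx} - 2w_x + w)$, $u_t = e^{-x}w_t$.
Substituting into the PDE and dividing by $e^{-x}$: $w_t = 2(w_{xx} - 2w_x + w) + 4(w_x - w) + 2w$.
The lower-order terms cancel, leaving the standard heat equation $w_t = 2w_{xx}$.
Initial data for $w$: $w(x,0) = e^{x}u(x,0) = 3 \sin(x) + 2 \sin(2 x) + 2 \sin(4 x)$. The boundary conditions carry over: $w(0,t) = w(\pi,t) = 0$.
Solve for $w$:
  Using separation of variables $w = X(x)T(t)$:
  Eigenfunctions: $\sin(nx)$, $n = 1, 2, 3, \ldots$
  General solution: $w(x, t) = \sum c_n \sin(nx) e^{-2n^2 t}$
  Matching $w(x,0) = 3 \sin(x) + 2 \sin(2 x) + 2 \sin(4 x)$ term by term: $c_1=3, c_2=2, c_4=2$.
Hence $w(x,t) = 3 e^{-2 t} \sin(x) + 2 e^{-8 t} \sin(2 x) + 2 e^{-32 t} \sin(4 x)$.
Transform back: $u(x,t) = e^{-x}w(x,t)$.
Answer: $u(x, t) = 3 e^{-2 t} e^{-x} \sin(x) + 2 e^{-8 t} e^{-x} \sin(2 x) + 2 e^{-32 t} e^{-x} \sin(4 x)$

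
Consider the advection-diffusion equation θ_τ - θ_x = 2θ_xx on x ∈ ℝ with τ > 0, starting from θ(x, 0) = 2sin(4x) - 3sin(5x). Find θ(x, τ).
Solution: Change to a moving frame: let η = x + τ, σ = τ and write θ(x,τ) = u(η,σ).
By the chain rule θ_τ = u_σ + u_η, θ_x = u_η, θ_xx = u_ηη.
Then θ_τ - θ_x = u_σ: the advection term cancels and the PDE becomes the heat equation u_σ = 2u_ηη on η ∈ ℝ.
Initial data: u(η,0) = θ(η,0) = 2sin(4η) - 3sin(5η).
On η ∈ ℝ each mode satisfies (sin(nη))″ = -n² sin(nη), so exp(-2n²σ) sin(nη) solves the heat equation; by superposition u(η,σ) = Σ c_n exp(-2n²σ) sin(nη).
Reading off the coefficients: c_4=2, c_5=-3, so u(η,σ) = 2exp(-32σ)sin(4η) - 3exp(-50σ)sin(5η).
Substituting back η = x + τ, σ = τ: θ(x,τ) = u(x + τ, τ).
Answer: θ(x, τ) = 2exp(-32τ)sin(4x + 4τ) - 3exp(-50τ)sin(5x + 5τ)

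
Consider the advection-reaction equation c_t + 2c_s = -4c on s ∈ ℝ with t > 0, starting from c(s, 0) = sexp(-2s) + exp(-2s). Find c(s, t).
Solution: Substitute c = exp(-2s)u, i.e. u = exp(2s)c.
By the product rule, c_s = exp(-2s)(u_s - 2u), c_t = exp(-2s)u_t.
Substituting into the PDE and dividing by exp(-2s): u_t + 2(u_s - 2u) = -4u.
The lower-order terms cancel, leaving the standard advection equation u_t + 2u_s = 0.
Initial data for u: u(s,0) = exp(2s)c(s,0) = s + 1.
Solve for u:
  By method of characteristics (waves move right with speed 2):
  Along characteristics s - 2t = const, u is constant, so u(s,t) = f(s - 2t) with f = u(·, 0).
Hence u(s,t) = s - 2t + 1.
Transform back: c(s,t) = exp(-2s)u(s,t).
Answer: c(s, t) = sexp(-2s) - 2texp(-2s) + exp(-2s)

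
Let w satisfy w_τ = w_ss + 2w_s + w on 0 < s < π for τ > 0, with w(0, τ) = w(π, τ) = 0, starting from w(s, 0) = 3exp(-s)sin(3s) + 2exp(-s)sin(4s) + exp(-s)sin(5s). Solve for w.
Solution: Substitute w = exp(-s)u, i.e. u = exp(s)w.
By the product rule, w_s = exp(-s)(u_s - u), w_ss = exp(-s)(u_ss - 2u_s + u), w_τ = exp(-s)u_τ.
Substituting into the PDE and dividing by exp(-s): u_τ = (u_ss - 2u_s + u) + 2(u_s - u) + u.
The lower-order terms cancel, leaving the standard heat equation u_τ = u_ss.
Initial data for u: u(s,0) = exp(s)w(s,0) = 3sin(3s) + 2sin(4s) + sin(5s). The boundary conditions carry over: u(0,τ) = u(π,τ) = 0.
Solve for u:
  Using separation of variables u = X(s)T(τ):
  Eigenfunctions: sin(ns), n = 1, 2, 3, ...
  General solution: u(s, τ) = Σ c_n sin(ns) exp(-n² τ)
  Matching u(s,0) = 3sin(3s) + 2sin(4s) + sin(5s) term by term: c_3=3, c_4=2, c_5=1.
Hence u(s,τ) = 3exp(-9τ)sin(3s) + 2exp(-16τ)sin(4s) + exp(-25τ)sin(5s).
Transform back: w(s,τ) = exp(-s)u(s,τ).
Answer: w(s, τ) = 3exp(-s)exp(-9τ)sin(3s) + 2exp(-s)exp(-16τ)sin(4s) + exp(-s)exp(-25τ)sin(5s)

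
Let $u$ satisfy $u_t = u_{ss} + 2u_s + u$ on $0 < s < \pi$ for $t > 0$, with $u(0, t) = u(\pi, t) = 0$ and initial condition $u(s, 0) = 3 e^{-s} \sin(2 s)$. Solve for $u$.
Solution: Substitute $u = e^{-s}w$, i.e. $w = e^{s}u$.
By the product rule, $u_s = e^{-s}(w_s - w)$, $u_{ss} = e^{-s}(w_{ss} - 2w_s + w)$, $u_t = e^{-s}w_t$.
Substituting into the PDE and dividing by $e^{-s}$: $w_t = (w_{ss} - 2w_s + w) + 2(w_s - w) + w$.
The lower-order terms cancel, leaving the standard heat equation $w_t = w_{ss}$.
Initial data for $w$: $w(s,0) = e^{s}u(s,0) = 3 \sin(2 s)$. The boundary conditions carry over: $w(0,t) = w(\pi,t) = 0$.
Solve for $w$:
  Using separation of variables $w = X(s)T(t)$:
  Eigenfunctions: $\sin(ns)$, $n = 1, 2, 3, \ldots$
  General solution: $w(s, t) = \sum c_n \sin(ns) e^{-n^2 t}$
  Matching $w(s,0) = 3 \sin(2 s)$ term by term: $c_2=3$.
Hence $w(s,t) = 3 e^{-4 t} \sin(2 s)$.
Transform back: $u(s,t) = e^{-s}w(s,t)$.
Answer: $u(s, t) = 3 e^{-s} e^{-4 t} \sin(2 s)$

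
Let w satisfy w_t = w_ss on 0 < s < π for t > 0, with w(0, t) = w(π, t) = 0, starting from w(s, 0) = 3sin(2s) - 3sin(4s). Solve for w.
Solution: Using separation of variables w = X(s)T(t):
Eigenfunctions: sin(ns), n = 1, 2, 3, ...
General solution: w(s, t) = Σ c_n sin(ns) exp(-n² t)
Matching w(s,0) = 3sin(2s) - 3sin(4s) term by term: c_2=3, c_4=-3.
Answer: w(s, t) = 3exp(-4t)sin(2s) - 3exp(-16t)sin(4s)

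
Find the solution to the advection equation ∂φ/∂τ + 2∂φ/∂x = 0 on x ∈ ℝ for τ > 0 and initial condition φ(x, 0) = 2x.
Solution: By characteristics (dx/dτ = 2), φ(x,τ) = f(x - 2τ) with f = φ(·, 0).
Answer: φ(x, τ) = 2x - 4τ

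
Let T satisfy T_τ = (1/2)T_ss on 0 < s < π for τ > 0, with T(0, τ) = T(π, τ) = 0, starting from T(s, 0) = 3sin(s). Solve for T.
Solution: Separating variables: T = Σ c_n exp(-n²τ/2) sin(ns). From T(s,0) = 3sin(s): c_1=3.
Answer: T(s, τ) = 3exp(-τ/2)sin(s)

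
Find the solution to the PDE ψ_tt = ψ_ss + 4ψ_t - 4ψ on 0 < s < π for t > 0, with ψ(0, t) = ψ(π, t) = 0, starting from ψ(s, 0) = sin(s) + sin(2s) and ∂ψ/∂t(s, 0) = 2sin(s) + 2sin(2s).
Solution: Substitute ψ = exp(2t)u.
Then ψ_t = exp(2t)(u_t + 2u), ψ_tt = exp(2t)(u_tt + 4u_t + 4u), ψ_ss = exp(2t)u_ss; substituting and dividing by exp(2t), the lower-order terms cancel: u_tt = u_ss (standard wave equation).
Data for u: u(s,0) = ψ(s,0) = sin(s) + sin(2s); u_t(s,0) = ψ_t(s,0) - 2ψ(s,0) = 0. The boundary conditions carry over: u(0,t) = u(π,t) = 0.
Separating variables: u = Σ [A_n cos(ω_n t) + B_n sin(ω_n t)] sin(ns), ω_n = n. From ICs: A_1=1, A_2=1.
So u(s,t) = sin(s)cos(t) + sin(2s)cos(2t), and ψ(s,t) = exp(2t)u(s,t).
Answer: ψ(s, t) = exp(2t)sin(s)cos(t) + exp(2t)sin(2s)cos(2t)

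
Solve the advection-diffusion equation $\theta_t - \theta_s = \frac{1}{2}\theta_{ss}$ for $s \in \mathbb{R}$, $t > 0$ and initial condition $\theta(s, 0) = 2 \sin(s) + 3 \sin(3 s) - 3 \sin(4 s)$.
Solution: Change to a moving frame: let $\eta = s + t$, $\sigma = t$ and write $\theta(s,t) = u(\eta,\sigma)$.
By the chain rule $\theta_t = u_{\sigma} + u_{\eta}$, $\theta_s = u_{\eta}$, $\theta_{ss} = u_{\eta\eta}$.
Then $\theta_t - \theta_s = u_{\sigma}$: the advection term cancels and the PDE becomes the heat equation $u_{\sigma} = \frac{1}{2}u_{\eta\eta}$ on $\eta \in \mathbb{R}$.
Initial data: $u(\eta,0) = \theta(\eta,0) = 2 \sin(\eta) + 3 \sin(3 \eta) - 3 \sin(4 \eta)$.
On $\eta \in \mathbb{R}$ each mode satisfies $(\sin(n\eta))'' = -n^2 \sin(n\eta)$, so $e^{-n^2\sigma/2} \sin(n\eta)$ solves the heat equation; by superposition $u(\eta,\sigma) = \sum c_n e^{-n^2\sigma/2} \sin(n\eta)$.
Reading off the coefficients: $c_1=2, c_3=3, c_4=-3$, so $u(\eta,\sigma) = -3 e^{-8 \sigma} \sin(4 \eta) + 2 e^{-\sigma/2} \sin(\eta) + 3 e^{-9 \sigma/2} \sin(3 \eta)$.
Substituting back $\eta = s + t$, $\sigma = t$: $\theta(s,t) = u(s + t, t)$.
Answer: $\theta(s, t) = -3 e^{-8 t} \sin(4 s + 4 t) + 2 e^{-t/2} \sin(s + t) + 3 e^{-9 t/2} \sin(3 s + 3 t)$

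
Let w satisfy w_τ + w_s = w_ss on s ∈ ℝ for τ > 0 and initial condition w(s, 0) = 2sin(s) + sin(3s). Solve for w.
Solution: Moving frame: η = s - τ, σ = τ, w = u(η,σ), so w_τ = u_σ - u_η and w_ss = u_ηη.
Hence w_τ + w_s = u_σ and the PDE becomes the heat equation u_σ = u_ηη on η ∈ ℝ.
Initial data: u(η,0) = w(η,0) = 2sin(η) + sin(3η). Each mode sin(nη) decays as exp(-n²σ) on ℝ, so u(η,σ) = Σ c_n exp(-n²σ) sin(nη) with c_1=2, c_3=1: u(η,σ) = 2exp(-σ)sin(η) + exp(-9σ)sin(3η).
Substituting back: w(s,τ) = u(s - τ, τ).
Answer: w(s, τ) = 2exp(-τ)sin(s - τ) + exp(-9τ)sin(3s - 3τ)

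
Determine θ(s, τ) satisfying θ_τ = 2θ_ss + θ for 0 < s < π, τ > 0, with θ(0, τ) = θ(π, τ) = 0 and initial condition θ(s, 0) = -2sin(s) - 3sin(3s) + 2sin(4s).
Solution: Substitute θ = exp(τ)u, i.e. u = exp(-τ)θ.
By the product rule, θ_τ = exp(τ)(u_τ + u), θ_ss = exp(τ)u_ss.
Substituting into the PDE and dividing by exp(τ): u_τ + u = 2u_ss + u.
The lower-order terms cancel, leaving the standard heat equation u_τ = 2u_ss.
Initial data for u: u(s,0) = θ(s,0) = -2sin(s) - 3sin(3s) + 2sin(4s). The boundary conditions carry over: u(0,τ) = u(π,τ) = 0.
Solve for u:
  Using separation of variables u = X(s)G(τ):
  Eigenfunctions: sin(ns), n = 1, 2, 3, ...
  General solution: u(s, τ) = Σ c_n sin(ns) exp(-2n² τ)
  Matching u(s,0) = -2sin(s) - 3sin(3s) + 2sin(4s) term by term: c_1=-2, c_3=-3, c_4=2.
Hence u(s,τ) = -2exp(-2τ)sin(s) - 3exp(-18τ)sin(3s) + 2exp(-32τ)sin(4s).
Transform back: θ(s,τ) = exp(τ)u(s,τ).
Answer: θ(s, τ) = -2exp(-τ)sin(s) - 3exp(-17τ)sin(3s) + 2exp(-31τ)sin(4s)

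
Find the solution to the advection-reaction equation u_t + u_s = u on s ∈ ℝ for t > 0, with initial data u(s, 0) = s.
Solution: Substitute u = exp(t)w.
Then u_t = exp(t)(w_t + w), u_s = exp(t)w_s; substituting and dividing by exp(t), the lower-order terms cancel: w_t + w_s = 0 (standard advection equation).
Data for w: w(s,0) = u(s,0) = s.
By characteristics (ds/dt = 1), w(s,t) = f(s - t) with f = w(·, 0).
So w(s,t) = s - t, and u(s,t) = exp(t)w(s,t).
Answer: u(s, t) = sexp(t) - texp(t)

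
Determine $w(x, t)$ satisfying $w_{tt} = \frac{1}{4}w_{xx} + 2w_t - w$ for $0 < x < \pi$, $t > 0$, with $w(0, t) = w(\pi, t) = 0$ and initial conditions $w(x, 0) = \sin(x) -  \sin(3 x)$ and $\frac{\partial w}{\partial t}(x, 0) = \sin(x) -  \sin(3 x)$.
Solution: Substitute $w = e^{t}u$, i.e. $u = e^{-t}w$.
By the product rule, $w_t = e^{t}(u_t + u)$, $w_{tt} = e^{t}(u_{tt} + 2u_t + u)$, $w_{xx} = e^{t}u_{xx}$.
Substituting into the PDE and dividing by $e^{t}$: $u_{tt} + 2u_t + u = \frac{1}{4}u_{xx} + 2(u_t + u) - u$.
The lower-order terms cancel, leaving the standard wave equation $u_{tt} = \frac{1}{4}u_{xx}$.
Initial data for $u$: $u(x,0) = w(x,0) = \sin(x) - \sin(3 x)$; $u_t(x,0) = w_t(x,0) - w(x,0) = 0$. The boundary conditions carry over: $u(0,t) = u(\pi,t) = 0$.
Solve for $u$:
  Using separation of variables $u = X(x)T(t)$:
  Eigenfunctions: $\sin(nx)$, $n = 1, 2, 3, \ldots$
  General solution: $u(x, t) = \sum [A_n \cos(n t/2) + B_n \sin(n t/2)] \sin(nx)$
  From $u(x,0) = \sin(x) - \sin(3 x)$: $A_1=1, A_3=-1$. From $u_t(x,0) = 0$: all $B_n = 0$.
Hence $u(x,t) = \sin(x) \cos(t/2) - \sin(3 x) \cos(3 t/2)$.
Transform back: $w(x,t) = e^{t}u(x,t)$.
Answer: $w(x, t) = e^{t} \sin(x) \cos(t/2) -  e^{t} \sin(3 x) \cos(3 t/2)$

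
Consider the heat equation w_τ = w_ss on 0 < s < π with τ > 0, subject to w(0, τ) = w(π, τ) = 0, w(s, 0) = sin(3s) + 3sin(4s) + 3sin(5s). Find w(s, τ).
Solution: Using separation of variables w = X(s)T(τ):
Eigenfunctions: sin(ns), n = 1, 2, 3, ...
General solution: w(s, τ) = Σ c_n sin(ns) exp(-n² τ)
Matching w(s,0) = sin(3s) + 3sin(4s) + 3sin(5s) term by term: c_3=1, c_4=3, c_5=3.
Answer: w(s, τ) = exp(-9τ)sin(3s) + 3exp(-16τ)sin(4s) + 3exp(-25τ)sin(5s)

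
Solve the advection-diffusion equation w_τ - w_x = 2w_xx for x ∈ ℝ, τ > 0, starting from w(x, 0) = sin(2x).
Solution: Change to a moving frame: let η = x + τ, σ = τ and write w(x,τ) = u(η,σ).
By the chain rule w_τ = u_σ + u_η, w_x = u_η, w_xx = u_ηη.
Then w_τ - w_x = u_σ: the advection term cancels and the PDE becomes the heat equation u_σ = 2u_ηη on η ∈ ℝ.
Initial data: u(η,0) = w(η,0) = sin(2η).
On η ∈ ℝ each mode satisfies (sin(nη))″ = -n² sin(nη), so exp(-2n²σ) sin(nη) solves the heat equation; by superposition u(η,σ) = Σ c_n exp(-2n²σ) sin(nη).
Reading off the coefficients: c_2=1, so u(η,σ) = exp(-8σ)sin(2η).
Substituting back η = x + τ, σ = τ: w(x,τ) = u(x + τ, τ).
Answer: w(x, τ) = exp(-8τ)sin(2x + 2τ)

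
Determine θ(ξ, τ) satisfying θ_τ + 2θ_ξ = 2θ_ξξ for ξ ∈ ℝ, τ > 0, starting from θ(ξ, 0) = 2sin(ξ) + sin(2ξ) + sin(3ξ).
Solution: Change to a moving frame: let η = ξ - 2τ, σ = τ and write θ(ξ,τ) = u(η,σ).
By the chain rule θ_τ = u_σ - 2u_η, θ_ξ = u_η, θ_ξξ = u_ηη.
Then θ_τ + 2θ_ξ = u_σ: the advection term cancels and the PDE becomes the heat equation u_σ = 2u_ηη on η ∈ ℝ.
Initial data: u(η,0) = θ(η,0) = 2sin(η) + sin(2η) + sin(3η).
On η ∈ ℝ each mode satisfies (sin(nη))″ = -n² sin(nη), so exp(-2n²σ) sin(nη) solves the heat equation; by superposition u(η,σ) = Σ c_n exp(-2n²σ) sin(nη).
Reading off the coefficients: c_1=2, c_2=1, c_3=1, so u(η,σ) = 2exp(-2σ)sin(η) + exp(-8σ)sin(2η) + exp(-18σ)sin(3η).
Substituting back η = ξ - 2τ, σ = τ: θ(ξ,τ) = u(ξ - 2τ, τ).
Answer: θ(ξ, τ) = 2exp(-2τ)sin(ξ - 2τ) + exp(-8τ)sin(2ξ - 4τ) + exp(-18τ)sin(3ξ - 6τ)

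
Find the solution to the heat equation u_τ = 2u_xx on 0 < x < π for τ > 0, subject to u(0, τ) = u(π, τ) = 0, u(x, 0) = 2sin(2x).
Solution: Using separation of variables u = X(x)T(τ):
Eigenfunctions: sin(nx), n = 1, 2, 3, ...
General solution: u(x, τ) = Σ c_n sin(nx) exp(-2n² τ)
Matching u(x,0) = 2sin(2x) term by term: c_2=2.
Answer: u(x, τ) = 2exp(-8τ)sin(2x)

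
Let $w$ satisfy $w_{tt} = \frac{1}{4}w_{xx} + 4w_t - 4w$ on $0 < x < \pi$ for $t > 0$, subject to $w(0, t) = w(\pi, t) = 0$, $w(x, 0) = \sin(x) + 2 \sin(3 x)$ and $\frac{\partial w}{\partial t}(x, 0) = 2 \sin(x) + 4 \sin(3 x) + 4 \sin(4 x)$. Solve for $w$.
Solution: Substitute $w = e^{2t}u$.
Then $w_t = e^{2t}(u_t + 2u)$, $w_{tt} = e^{2t}(u_{tt} + 4u_t + 4u)$, $w_{xx} = e^{2t}u_{xx}$; substituting and dividing by $e^{2t}$, the lower-order terms cancel: $u_{tt} = \frac{1}{4}u_{xx}$ (standard wave equation).
Data for $u$: $u(x,0) = w(x,0) = \sin(x) + 2 \sin(3 x)$; $u_t(x,0) = w_t(x,0) - 2w(x,0) = 4 \sin(4 x)$. The boundary conditions carry over: $u(0,t) = u(\pi,t) = 0$.
Separating variables: $u = \sum [A_n \cos(\omega_n t) + B_n \sin(\omega_n t)] \sin(nx)$, $\omega_n = n/2$. From ICs ($B_n$ = velocity coefficient / $\omega_n$): $A_1=1, A_3=2, B_4=2$.
So $u(x,t) = 2 \sin(2 t) \sin(4 x) + \sin(x) \cos(t/2) + 2 \sin(3 x) \cos(3 t/2)$, and $w(x,t) = e^{2t}u(x,t)$.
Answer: $w(x, t) = 2 e^{2 t} \sin(2 t) \sin(4 x) + e^{2 t} \sin(x) \cos(t/2) + 2 e^{2 t} \sin(3 x) \cos(3 t/2)$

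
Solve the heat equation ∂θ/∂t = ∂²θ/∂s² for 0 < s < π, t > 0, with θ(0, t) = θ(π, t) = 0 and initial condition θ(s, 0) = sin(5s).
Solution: Using separation of variables θ = X(s)G(t):
Eigenfunctions: sin(ns), n = 1, 2, 3, ...
General solution: θ(s, t) = Σ c_n sin(ns) exp(-n² t)
Matching θ(s,0) = sin(5s) term by term: c_5=1.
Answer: θ(s, t) = exp(-25t)sin(5s)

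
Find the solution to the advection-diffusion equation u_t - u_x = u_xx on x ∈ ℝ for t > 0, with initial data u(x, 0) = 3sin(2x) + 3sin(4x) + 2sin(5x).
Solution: Change to a moving frame: let η = x + t, σ = t and write u(x,t) = w(η,σ).
By the chain rule u_t = w_σ + w_η, u_x = w_η, u_xx = w_ηη.
Then u_t - u_x = w_σ: the advection term cancels and the PDE becomes the heat equation w_σ = w_ηη on η ∈ ℝ.
Initial data: w(η,0) = u(η,0) = 3sin(2η) + 3sin(4η) + 2sin(5η).
On η ∈ ℝ each mode satisfies (sin(nη))″ = -n² sin(nη), so exp(-n²σ) sin(nη) solves the heat equation; by superposition w(η,σ) = Σ c_n exp(-n²σ) sin(nη).
Reading off the coefficients: c_2=3, c_4=3, c_5=2, so w(η,σ) = 3exp(-4σ)sin(2η) + 3exp(-16σ)sin(4η) + 2exp(-25σ)sin(5η).
Substituting back η = x + t, σ = t: u(x,t) = w(x + t, t).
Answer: u(x, t) = 3exp(-4t)sin(2t + 2x) + 3exp(-16t)sin(4t + 4x) + 2exp(-25t)sin(5t + 5x)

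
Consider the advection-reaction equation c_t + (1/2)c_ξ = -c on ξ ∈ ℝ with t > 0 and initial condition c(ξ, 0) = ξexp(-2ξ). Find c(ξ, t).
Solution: Substitute c = exp(-2ξ)u.
Then c_ξ = exp(-2ξ)(u_ξ - 2u), c_t = exp(-2ξ)u_t; substituting and dividing by exp(-2ξ), the lower-order terms cancel: u_t + (1/2)u_ξ = 0 (standard advection equation).
Data for u: u(ξ,0) = exp(2ξ)c(ξ,0) = ξ.
By characteristics (dξ/dt = 1/2), u(ξ,t) = f(ξ - (1/2)t) with f = u(·, 0).
So u(ξ,t) = -(1/2)t + ξ, and c(ξ,t) = exp(-2ξ)u(ξ,t).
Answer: c(ξ, t) = -(1/2)texp(-2ξ) + ξexp(-2ξ)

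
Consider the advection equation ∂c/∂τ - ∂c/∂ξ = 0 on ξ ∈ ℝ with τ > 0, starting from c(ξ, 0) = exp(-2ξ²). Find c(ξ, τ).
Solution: By method of characteristics (waves move left with speed 1):
Along characteristics ξ + τ = const, c is constant, so c(ξ,τ) = f(ξ + τ) with f = c(·, 0).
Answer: c(ξ, τ) = exp(-2(ξ + τ)²)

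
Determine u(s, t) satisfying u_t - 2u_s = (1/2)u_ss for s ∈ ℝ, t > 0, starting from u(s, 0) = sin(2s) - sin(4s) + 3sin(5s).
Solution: Moving frame: η = s + 2t, σ = t, u = w(η,σ), so u_t = w_σ + 2w_η and u_ss = w_ηη.
Hence u_t - 2u_s = w_σ and the PDE becomes the heat equation w_σ = (1/2)w_ηη on η ∈ ℝ.
Initial data: w(η,0) = u(η,0) = sin(2η) - sin(4η) + 3sin(5η). Each mode sin(nη) decays as exp(-n²σ/2) on ℝ, so w(η,σ) = Σ c_n exp(-n²σ/2) sin(nη) with c_2=1, c_4=-1, c_5=3: w(η,σ) = exp(-2σ)sin(2η) - exp(-8σ)sin(4η) + 3exp(-25σ/2)sin(5η).
Substituting back: u(s,t) = w(s + 2t, t).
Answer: u(s, t) = exp(-2t)sin(2s + 4t) - exp(-8t)sin(4s + 8t) + 3exp(-25t/2)sin(5s + 10t)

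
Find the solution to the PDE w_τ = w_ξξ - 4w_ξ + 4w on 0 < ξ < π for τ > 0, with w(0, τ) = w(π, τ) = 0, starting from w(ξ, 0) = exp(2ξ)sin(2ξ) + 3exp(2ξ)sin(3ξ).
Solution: Substitute w = exp(2ξ)u.
Then w_ξ = exp(2ξ)(u_ξ + 2u), w_ξξ = exp(2ξ)(u_ξξ + 4u_ξ + 4u), w_τ = exp(2ξ)u_τ; substituting and dividing by exp(2ξ), the lower-order terms cancel: u_τ = u_ξξ (standard heat equation).
Data for u: u(ξ,0) = exp(-2ξ)w(ξ,0) = sin(2ξ) + 3sin(3ξ). The boundary conditions carry over: u(0,τ) = u(π,τ) = 0.
Separating variables: u = Σ c_n exp(-n²τ) sin(nξ). From u(ξ,0) = sin(2ξ) + 3sin(3ξ): c_2=1, c_3=3.
So u(ξ,τ) = exp(-4τ)sin(2ξ) + 3exp(-9τ)sin(3ξ), and w(ξ,τ) = exp(2ξ)u(ξ,τ).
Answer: w(ξ, τ) = exp(2ξ)exp(-4τ)sin(2ξ) + 3exp(2ξ)exp(-9τ)sin(3ξ)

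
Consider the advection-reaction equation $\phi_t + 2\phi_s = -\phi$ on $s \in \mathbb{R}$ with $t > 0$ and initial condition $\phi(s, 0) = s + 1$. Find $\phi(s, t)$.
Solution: Substitute $\phi = e^{-t}u$.
Then $\phi_t = e^{-t}(u_t - u)$, $\phi_s = e^{-t}u_s$; substituting and dividing by $e^{-t}$, the lower-order terms cancel: $u_t + 2u_s = 0$ (standard advection equation).
Data for $u$: $u(s,0) = \phi(s,0) = s + 1$.
By characteristics ($ds/dt = 2$), $u(s,t) = f(s - 2t)$ with $f = u( \cdot , 0)$.
So $u(s,t) = s - 2 t + 1$, and $\phi(s,t) = e^{-t}u(s,t)$.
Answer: $\phi(s, t) = s e^{-t} - 2 t e^{-t} + e^{-t}$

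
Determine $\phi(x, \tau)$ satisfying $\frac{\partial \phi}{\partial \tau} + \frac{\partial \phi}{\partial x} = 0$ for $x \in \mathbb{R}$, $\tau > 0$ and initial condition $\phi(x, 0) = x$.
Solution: By method of characteristics (waves move right with speed 1):
Along characteristics $x - \tau =$ const, $\phi$ is constant, so $\phi(x,\tau) = f(x - \tau)$ with $f = \phi( \cdot , 0)$.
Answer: $\phi(x, \tau) = - \tau + x$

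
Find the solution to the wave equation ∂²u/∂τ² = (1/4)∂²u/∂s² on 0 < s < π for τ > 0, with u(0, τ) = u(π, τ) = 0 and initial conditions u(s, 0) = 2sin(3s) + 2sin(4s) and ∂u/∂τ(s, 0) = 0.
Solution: Using separation of variables u = X(s)T(τ):
Eigenfunctions: sin(ns), n = 1, 2, 3, ...
General solution: u(s, τ) = Σ [A_n cos(n τ/2) + B_n sin(n τ/2)] sin(ns)
From u(s,0) = 2sin(3s) + 2sin(4s): A_3=2, A_4=2. From u_τ(s,0) = 0: all B_n = 0.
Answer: u(s, τ) = 2sin(3s)cos(3τ/2) + 2sin(4s)cos(2τ)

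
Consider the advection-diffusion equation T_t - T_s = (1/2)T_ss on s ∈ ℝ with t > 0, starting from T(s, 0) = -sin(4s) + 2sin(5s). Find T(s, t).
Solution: Change to a moving frame: let η = s + t, σ = t and write T(s,t) = u(η,σ).
By the chain rule T_t = u_σ + u_η, T_s = u_η, T_ss = u_ηη.
Then T_t - T_s = u_σ: the advection term cancels and the PDE becomes the heat equation u_σ = (1/2)u_ηη on η ∈ ℝ.
Initial data: u(η,0) = T(η,0) = -sin(4η) + 2sin(5η).
On η ∈ ℝ each mode satisfies (sin(nη))″ = -n² sin(nη), so exp(-n²σ/2) sin(nη) solves the heat equation; by superposition u(η,σ) = Σ c_n exp(-n²σ/2) sin(nη).
Reading off the coefficients: c_4=-1, c_5=2, so u(η,σ) = -exp(-8σ)sin(4η) + 2exp(-25σ/2)sin(5η).
Substituting back η = s + t, σ = t: T(s,t) = u(s + t, t).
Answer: T(s, t) = -exp(-8t)sin(4s + 4t) + 2exp(-25t/2)sin(5s + 5t)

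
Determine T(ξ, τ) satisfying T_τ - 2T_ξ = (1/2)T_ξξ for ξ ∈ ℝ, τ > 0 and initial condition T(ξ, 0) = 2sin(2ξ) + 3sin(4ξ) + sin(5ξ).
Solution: Moving frame: η = ξ + 2τ, σ = τ, T = u(η,σ), so T_τ = u_σ + 2u_η and T_ξξ = u_ηη.
Hence T_τ - 2T_ξ = u_σ and the PDE becomes the heat equation u_σ = (1/2)u_ηη on η ∈ ℝ.
Initial data: u(η,0) = T(η,0) = 2sin(2η) + 3sin(4η) + sin(5η). Each mode sin(nη) decays as exp(-n²σ/2) on ℝ, so u(η,σ) = Σ c_n exp(-n²σ/2) sin(nη) with c_2=2, c_4=3, c_5=1: u(η,σ) = 2exp(-2σ)sin(2η) + 3exp(-8σ)sin(4η) + exp(-25σ/2)sin(5η).
Substituting back: T(ξ,τ) = u(ξ + 2τ, τ).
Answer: T(ξ, τ) = 2exp(-2τ)sin(2ξ + 4τ) + 3exp(-8τ)sin(4ξ + 8τ) + exp(-25τ/2)sin(5ξ + 10τ)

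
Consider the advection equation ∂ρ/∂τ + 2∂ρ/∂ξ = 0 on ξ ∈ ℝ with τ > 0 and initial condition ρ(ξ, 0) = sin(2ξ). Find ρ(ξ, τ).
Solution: By characteristics (dξ/dτ = 2), ρ(ξ,τ) = f(ξ - 2τ) with f = ρ(·, 0).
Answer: ρ(ξ, τ) = sin(2ξ - 4τ)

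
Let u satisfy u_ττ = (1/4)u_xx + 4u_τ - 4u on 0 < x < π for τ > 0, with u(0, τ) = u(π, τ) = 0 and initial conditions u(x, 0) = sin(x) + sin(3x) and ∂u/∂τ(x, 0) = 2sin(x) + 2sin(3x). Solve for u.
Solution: Substitute u = exp(2τ)w.
Then u_τ = exp(2τ)(w_τ + 2w), u_ττ = exp(2τ)(w_ττ + 4w_τ + 4w), u_xx = exp(2τ)w_xx; substituting and dividing by exp(2τ), the lower-order terms cancel: w_ττ = (1/4)w_xx (standard wave equation).
Data for w: w(x,0) = u(x,0) = sin(x) + sin(3x); w_τ(x,0) = u_τ(x,0) - 2u(x,0) = 0. The boundary conditions carry over: w(0,τ) = w(π,τ) = 0.
Separating variables: w = Σ [A_n cos(ω_n τ) + B_n sin(ω_n τ)] sin(nx), ω_n = n/2. From ICs: A_1=1, A_3=1.
So w(x,τ) = sin(x)cos(τ/2) + sin(3x)cos(3τ/2), and u(x,τ) = exp(2τ)w(x,τ).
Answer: u(x, τ) = exp(2τ)sin(x)cos(τ/2) + exp(2τ)sin(3x)cos(3τ/2)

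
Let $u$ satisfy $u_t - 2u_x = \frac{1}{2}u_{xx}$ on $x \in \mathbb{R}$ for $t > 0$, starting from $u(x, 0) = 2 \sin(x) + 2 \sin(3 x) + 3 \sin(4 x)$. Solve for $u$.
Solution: Moving frame: $\eta = x + 2t$, $\sigma = t$, $u = w(\eta,\sigma)$, so $u_t = w_{\sigma} + 2w_{\eta}$ and $u_{xx} = w_{\eta\eta}$.
Hence $u_t - 2u_x = w_{\sigma}$ and the PDE becomes the heat equation $w_{\sigma} = \frac{1}{2}w_{\eta\eta}$ on $\eta \in \mathbb{R}$.
Initial data: $w(\eta,0) = u(\eta,0) = 2 \sin(\eta) + 2 \sin(3 \eta) + 3 \sin(4 \eta)$. Each mode $\sin(n\eta)$ decays as $e^{-n^2\sigma/2}$ on $\mathbb{R}$, so $w(\eta,\sigma) = \sum c_n e^{-n^2\sigma/2} \sin(n\eta)$ with $c_1=2, c_3=2, c_4=3$: $w(\eta,\sigma) = 3 e^{-8 \sigma} \sin(4 \eta) + 2 e^{-\sigma/2} \sin(\eta) + 2 e^{-9 \sigma/2} \sin(3 \eta)$.
Substituting back: $u(x,t) = w(x + 2t, t)$.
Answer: $u(x, t) = 3 e^{-8 t} \sin(8 t + 4 x) + 2 e^{-t/2} \sin(2 t + x) + 2 e^{-9 t/2} \sin(6 t + 3 x)$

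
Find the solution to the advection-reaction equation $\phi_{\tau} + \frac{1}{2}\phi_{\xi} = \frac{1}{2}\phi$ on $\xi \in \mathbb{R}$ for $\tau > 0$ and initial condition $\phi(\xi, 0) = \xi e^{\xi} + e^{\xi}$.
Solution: Substitute $\phi = e^{\xi}u$, i.e. $u = e^{-\xi}\phi$.
By the product rule, $\phi_{\xi} = e^{\xi}(u_{\xi} + u)$, $\phi_{\tau} = e^{\xi}u_{\tau}$.
Substituting into the PDE and dividing by $e^{\xi}$: $u_{\tau} + \frac{1}{2}(u_{\xi} + u) = \frac{1}{2}u$.
The lower-order terms cancel, leaving the standard advection equation $u_{\tau} + \frac{1}{2}u_{\xi} = 0$.
Initial data for $u$: $u(\xi,0) = e^{-\xi}\phi(\xi,0) = \xi + 1$.
Solve for $u$:
  By method of characteristics (waves move right with speed 1/2):
  Along characteristics $\xi - \frac{1}{2}\tau =$ const, $u$ is constant, so $u(\xi,\tau) = f(\xi - \frac{1}{2}\tau)$ with $f = u( \cdot , 0)$.
Hence $u(\xi,\tau) = \xi - \frac{1}{2} \tau + 1$.
Transform back: $\phi(\xi,\tau) = e^{\xi}u(\xi,\tau)$.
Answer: $\phi(\xi, \tau) = -\frac{1}{2} \tau e^{\xi} + \xi e^{\xi} + e^{\xi}$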